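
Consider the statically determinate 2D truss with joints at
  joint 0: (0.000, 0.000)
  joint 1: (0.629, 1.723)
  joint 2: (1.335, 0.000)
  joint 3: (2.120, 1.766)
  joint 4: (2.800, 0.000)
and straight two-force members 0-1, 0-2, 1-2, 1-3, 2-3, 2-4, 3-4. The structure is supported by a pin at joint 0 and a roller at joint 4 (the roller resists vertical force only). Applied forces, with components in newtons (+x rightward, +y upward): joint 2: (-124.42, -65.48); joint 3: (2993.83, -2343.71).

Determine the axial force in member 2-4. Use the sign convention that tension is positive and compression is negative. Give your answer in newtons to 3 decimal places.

N=5 nodes, M=7 members, R=3 reactions → 2N=10, M+R=10
member 0 (0-1): L=1.8342, (cx,cy)=(0.3429,0.9394)
member 1 (0-2): L=1.3350, (cx,cy)=(1.0000,0.0000)
member 2 (1-2): L=1.8620, (cx,cy)=(0.3792,-0.9253)
member 3 (1-3): L=1.4916, (cx,cy)=(0.9996,0.0288)
member 4 (2-3): L=1.9326, (cx,cy)=(0.4062,0.9138)
member 5 (2-4): L=1.4650, (cx,cy)=(1.0000,0.0000)
member 6 (3-4): L=1.8924, (cx,cy)=(0.3593,-0.9332)
solve A·x = −loads:
  F[0-1] = +1367.7404 N (tension)
  F[0-2] = +2400.3780 N (tension)
  F[1-2] = -1357.8145 N (compression)
  F[1-3] = +984.2640 N (tension)
  F[2-3] = +1446.6236 N (tension)
  F[2-4] = +1422.3762 N (tension)
  F[3-4] = -3958.3772 N (compression)
  Rx@0 = -2869.4100 N
  Ry@0 = -1284.8046 N
  Ry@4 = +3693.9946 N

1422.376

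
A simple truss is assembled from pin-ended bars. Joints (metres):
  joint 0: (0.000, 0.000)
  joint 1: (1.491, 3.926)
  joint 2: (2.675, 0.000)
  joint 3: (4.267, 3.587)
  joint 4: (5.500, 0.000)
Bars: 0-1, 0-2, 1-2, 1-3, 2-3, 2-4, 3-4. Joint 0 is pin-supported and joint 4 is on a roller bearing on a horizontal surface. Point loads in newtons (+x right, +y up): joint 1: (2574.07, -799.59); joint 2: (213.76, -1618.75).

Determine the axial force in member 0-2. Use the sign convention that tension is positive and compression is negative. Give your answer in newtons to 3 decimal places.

2627.131

N=5 nodes, M=7 members, R=3 reactions → 2N=10, M+R=10
member 0 (0-1): L=4.1996, (cx,cy)=(0.3550,0.9349)
member 1 (0-2): L=2.6750, (cx,cy)=(1.0000,0.0000)
member 2 (1-2): L=4.1007, (cx,cy)=(0.2887,-0.9574)
member 3 (1-3): L=2.7966, (cx,cy)=(0.9926,-0.1212)
member 4 (2-3): L=3.9244, (cx,cy)=(0.4057,0.9140)
member 5 (2-4): L=2.8250, (cx,cy)=(1.0000,0.0000)
member 6 (3-4): L=3.7930, (cx,cy)=(0.3251,-0.9457)
solve A·x = −loads:
  F[0-1] = +452.6280 N (tension)
  F[0-2] = +2627.1314 N (tension)
  F[1-2] = -1006.3599 N (compression)
  F[1-3] = -2138.5703 N (compression)
  F[2-3] = +2825.1502 N (tension)
  F[2-4] = +976.7342 N (tension)
  F[3-4] = -3004.6667 N (compression)
  Rx@0 = -2787.8300 N
  Ry@0 = -423.1407 N
  Ry@4 = +2841.4807 N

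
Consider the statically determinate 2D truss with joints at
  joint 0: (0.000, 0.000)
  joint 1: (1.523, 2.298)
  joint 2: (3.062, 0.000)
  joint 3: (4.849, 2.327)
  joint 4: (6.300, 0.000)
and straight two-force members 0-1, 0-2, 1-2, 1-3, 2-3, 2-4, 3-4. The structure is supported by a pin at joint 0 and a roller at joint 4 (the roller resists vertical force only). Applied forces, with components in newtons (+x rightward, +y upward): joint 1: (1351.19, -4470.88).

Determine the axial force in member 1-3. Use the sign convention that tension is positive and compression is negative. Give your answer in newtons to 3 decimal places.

N=5 nodes, M=7 members, R=3 reactions → 2N=10, M+R=10
member 0 (0-1): L=2.7569, (cx,cy)=(0.5524,0.8336)
member 1 (0-2): L=3.0620, (cx,cy)=(1.0000,0.0000)
member 2 (1-2): L=2.7657, (cx,cy)=(0.5565,-0.8309)
member 3 (1-3): L=3.3261, (cx,cy)=(1.0000,0.0087)
member 4 (2-3): L=2.9340, (cx,cy)=(0.6091,0.7931)
member 5 (2-4): L=3.2380, (cx,cy)=(1.0000,0.0000)
member 6 (3-4): L=2.7423, (cx,cy)=(0.5291,-0.8486)
solve A·x = −loads:
  F[0-1] = -3475.7197 N (compression)
  F[0-2] = +3271.3098 N (tension)
  F[1-2] = -1917.1254 N (compression)
  F[1-3] = -2204.6069 N (compression)
  F[2-3] = +2008.4048 N (tension)
  F[2-4] = +981.2677 N (tension)
  F[3-4] = -1854.5499 N (compression)
  Rx@0 = -1351.1900 N
  Ry@0 = +2897.1999 N
  Ry@4 = +1573.6801 N

-2204.607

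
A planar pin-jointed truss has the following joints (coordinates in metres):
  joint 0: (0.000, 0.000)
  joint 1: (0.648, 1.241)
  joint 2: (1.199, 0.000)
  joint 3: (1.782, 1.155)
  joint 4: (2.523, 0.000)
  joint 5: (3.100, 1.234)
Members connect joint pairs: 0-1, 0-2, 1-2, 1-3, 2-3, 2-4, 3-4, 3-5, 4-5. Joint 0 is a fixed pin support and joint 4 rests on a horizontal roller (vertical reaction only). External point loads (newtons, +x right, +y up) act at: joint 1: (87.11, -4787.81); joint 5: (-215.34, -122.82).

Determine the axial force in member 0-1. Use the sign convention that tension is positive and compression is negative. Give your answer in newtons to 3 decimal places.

-4052.776

N=6 nodes, M=9 members, R=3 reactions → 2N=12, M+R=12
member 0 (0-1): L=1.4000, (cx,cy)=(0.4629,0.8864)
member 1 (0-2): L=1.1990, (cx,cy)=(1.0000,0.0000)
member 2 (1-2): L=1.3578, (cx,cy)=(0.4058,-0.9140)
member 3 (1-3): L=1.1373, (cx,cy)=(0.9971,-0.0756)
member 4 (2-3): L=1.2938, (cx,cy)=(0.4506,0.8927)
member 5 (2-4): L=1.3240, (cx,cy)=(1.0000,0.0000)
member 6 (3-4): L=1.3723, (cx,cy)=(0.5400,-0.8417)
member 7 (3-5): L=1.3204, (cx,cy)=(0.9982,0.0598)
member 8 (4-5): L=1.3622, (cx,cy)=(0.4236,0.9059)
solve A·x = −loads:
  F[0-1] = -4052.7758 N (compression)
  F[0-2] = +1747.6334 N (tension)
  F[1-2] = -1184.8347 N (compression)
  F[1-3] = -1486.4274 N (compression)
  F[2-3] = +1213.0289 N (tension)
  F[2-4] = +720.2269 N (tension)
  F[3-4] = -1431.7136 N (compression)
  F[3-5] = -162.7561 N (compression)
  F[4-5] = -124.8333 N (compression)
  Rx@0 = +128.2300 N
  Ry@0 = +3592.5100 N
  Ry@4 = +1318.1200 N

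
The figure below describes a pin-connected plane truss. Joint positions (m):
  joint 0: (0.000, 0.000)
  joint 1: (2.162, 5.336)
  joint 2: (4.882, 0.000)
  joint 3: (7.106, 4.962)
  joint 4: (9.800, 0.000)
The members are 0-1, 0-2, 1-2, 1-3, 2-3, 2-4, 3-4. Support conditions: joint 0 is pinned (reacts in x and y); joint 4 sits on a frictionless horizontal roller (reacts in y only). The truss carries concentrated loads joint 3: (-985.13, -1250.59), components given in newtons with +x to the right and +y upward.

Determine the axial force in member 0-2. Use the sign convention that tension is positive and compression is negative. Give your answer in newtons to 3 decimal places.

-643.739

N=5 nodes, M=7 members, R=3 reactions → 2N=10, M+R=10
member 0 (0-1): L=5.7574, (cx,cy)=(0.3755,0.9268)
member 1 (0-2): L=4.8820, (cx,cy)=(1.0000,0.0000)
member 2 (1-2): L=5.9893, (cx,cy)=(0.4541,-0.8909)
member 3 (1-3): L=4.9581, (cx,cy)=(0.9972,-0.0754)
member 4 (2-3): L=5.4376, (cx,cy)=(0.4090,0.9125)
member 5 (2-4): L=4.9180, (cx,cy)=(1.0000,0.0000)
member 6 (3-4): L=5.6462, (cx,cy)=(0.4771,-0.8788)
solve A·x = −loads:
  F[0-1] = -909.1163 N (compression)
  F[0-2] = -643.7390 N (compression)
  F[1-2] = +1013.8166 N (tension)
  F[1-3] = -804.1026 N (compression)
  F[2-3] = -989.8129 N (compression)
  F[2-4] = +221.5182 N (tension)
  F[3-4] = -464.2637 N (compression)
  Rx@0 = +985.1300 N
  Ry@0 = +842.5821 N
  Ry@4 = +408.0079 N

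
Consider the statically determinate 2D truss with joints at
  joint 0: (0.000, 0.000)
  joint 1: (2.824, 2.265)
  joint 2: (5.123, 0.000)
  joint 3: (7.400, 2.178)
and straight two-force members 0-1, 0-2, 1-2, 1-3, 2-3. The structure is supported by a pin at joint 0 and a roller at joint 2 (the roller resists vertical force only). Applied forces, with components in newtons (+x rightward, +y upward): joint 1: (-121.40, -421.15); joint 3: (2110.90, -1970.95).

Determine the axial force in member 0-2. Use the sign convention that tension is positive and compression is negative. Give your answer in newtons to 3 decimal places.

N=4 nodes, M=5 members, R=3 reactions → 2N=8, M+R=8
member 0 (0-1): L=3.6201, (cx,cy)=(0.7801,0.6257)
member 1 (0-2): L=5.1230, (cx,cy)=(1.0000,0.0000)
member 2 (1-2): L=3.2273, (cx,cy)=(0.7124,-0.7018)
member 3 (1-3): L=4.5768, (cx,cy)=(0.9998,-0.0190)
member 4 (2-3): L=3.1509, (cx,cy)=(0.7226,0.6912)
solve A·x = −loads:
  F[0-1] = +2446.6233 N (tension)
  F[0-2] = +80.9218 N (tension)
  F[1-2] = -2892.0467 N (compression)
  F[1-3] = +4090.8804 N (tension)
  F[2-3] = -2738.8965 N (compression)
  Rx@0 = -1989.5000 N
  Ry@0 = -1530.7825 N
  Ry@2 = +3922.8825 N

80.922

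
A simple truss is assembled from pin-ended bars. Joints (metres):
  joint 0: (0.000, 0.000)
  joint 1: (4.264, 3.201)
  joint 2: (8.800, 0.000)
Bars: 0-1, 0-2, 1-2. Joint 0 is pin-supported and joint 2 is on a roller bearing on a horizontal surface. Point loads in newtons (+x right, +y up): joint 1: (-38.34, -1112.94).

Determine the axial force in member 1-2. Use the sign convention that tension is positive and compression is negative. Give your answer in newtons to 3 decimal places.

N=3 nodes, M=3 members, R=3 reactions → 2N=6, M+R=6
member 0 (0-1): L=5.3318, (cx,cy)=(0.7997,0.6004)
member 1 (0-2): L=8.8000, (cx,cy)=(1.0000,0.0000)
member 2 (1-2): L=5.5517, (cx,cy)=(0.8170,-0.5766)
solve A·x = −loads:
  F[0-1] = -978.7729 N (compression)
  F[0-2] = +744.4139 N (tension)
  F[1-2] = -911.1077 N (compression)
  Rx@0 = +38.3400 N
  Ry@0 = +587.6162 N
  Ry@2 = +525.3238 N

-911.108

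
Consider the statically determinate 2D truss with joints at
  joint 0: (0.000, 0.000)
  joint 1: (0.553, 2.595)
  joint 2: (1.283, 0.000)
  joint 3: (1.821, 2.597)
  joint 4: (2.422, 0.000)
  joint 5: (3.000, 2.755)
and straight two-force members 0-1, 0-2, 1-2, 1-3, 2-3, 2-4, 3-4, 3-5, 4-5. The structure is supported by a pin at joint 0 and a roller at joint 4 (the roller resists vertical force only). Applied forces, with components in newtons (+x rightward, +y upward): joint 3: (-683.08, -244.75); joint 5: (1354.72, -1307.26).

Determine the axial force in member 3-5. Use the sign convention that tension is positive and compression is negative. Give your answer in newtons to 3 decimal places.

N=6 nodes, M=9 members, R=3 reactions → 2N=12, M+R=12
member 0 (0-1): L=2.6533, (cx,cy)=(0.2084,0.9780)
member 1 (0-2): L=1.2830, (cx,cy)=(1.0000,0.0000)
member 2 (1-2): L=2.6957, (cx,cy)=(0.2708,-0.9626)
member 3 (1-3): L=1.2680, (cx,cy)=(1.0000,0.0016)
member 4 (2-3): L=2.6521, (cx,cy)=(0.2029,0.9792)
member 5 (2-4): L=1.1390, (cx,cy)=(1.0000,0.0000)
member 6 (3-4): L=2.6656, (cx,cy)=(0.2255,-0.9743)
member 7 (3-5): L=1.1895, (cx,cy)=(0.9911,0.1328)
member 8 (4-5): L=2.8150, (cx,cy)=(0.2053,0.9787)
solve A·x = −loads:
  F[0-1] = +1083.5804 N (tension)
  F[0-2] = +445.7978 N (tension)
  F[1-2] = -1100.0606 N (compression)
  F[1-3] = +523.7384 N (tension)
  F[2-3] = +1081.4422 N (tension)
  F[2-4] = -71.4737 N (compression)
  F[3-4] = -1108.4560 N (compression)
  F[3-5] = +1691.0925 N (tension)
  F[4-5] = -1565.2292 N (compression)
  Rx@0 = -671.6400 N
  Ry@0 = -1059.7838 N
  Ry@4 = +2611.7938 N

1691.092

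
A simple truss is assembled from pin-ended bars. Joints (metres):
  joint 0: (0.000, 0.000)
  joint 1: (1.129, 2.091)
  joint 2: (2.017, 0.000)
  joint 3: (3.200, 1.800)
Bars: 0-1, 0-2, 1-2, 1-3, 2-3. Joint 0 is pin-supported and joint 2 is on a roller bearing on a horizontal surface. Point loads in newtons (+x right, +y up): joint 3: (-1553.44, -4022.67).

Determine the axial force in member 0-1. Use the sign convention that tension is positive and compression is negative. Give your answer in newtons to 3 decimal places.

1105.818

N=4 nodes, M=5 members, R=3 reactions → 2N=8, M+R=8
member 0 (0-1): L=2.3763, (cx,cy)=(0.4751,0.8799)
member 1 (0-2): L=2.0170, (cx,cy)=(1.0000,0.0000)
member 2 (1-2): L=2.2717, (cx,cy)=(0.3909,-0.9204)
member 3 (1-3): L=2.0913, (cx,cy)=(0.9903,-0.1391)
member 4 (2-3): L=2.1539, (cx,cy)=(0.5492,0.8357)
solve A·x = −loads:
  F[0-1] = +1105.8180 N (tension)
  F[0-2] = -2078.8178 N (compression)
  F[1-2] = -1209.5299 N (compression)
  F[1-3] = +1007.9752 N (tension)
  F[2-3] = -4645.8434 N (compression)
  Rx@0 = +1553.4400 N
  Ry@0 = -973.0424 N
  Ry@2 = +4995.7124 N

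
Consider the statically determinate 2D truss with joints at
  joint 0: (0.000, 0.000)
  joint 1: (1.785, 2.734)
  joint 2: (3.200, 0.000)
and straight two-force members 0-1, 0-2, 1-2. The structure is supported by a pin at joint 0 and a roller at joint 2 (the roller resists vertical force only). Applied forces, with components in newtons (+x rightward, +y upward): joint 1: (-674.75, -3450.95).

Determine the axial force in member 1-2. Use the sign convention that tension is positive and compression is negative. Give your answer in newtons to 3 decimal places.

N=3 nodes, M=3 members, R=3 reactions → 2N=6, M+R=6
member 0 (0-1): L=3.2651, (cx,cy)=(0.5467,0.8373)
member 1 (0-2): L=3.2000, (cx,cy)=(1.0000,0.0000)
member 2 (1-2): L=3.0785, (cx,cy)=(0.4596,-0.8881)
solve A·x = −loads:
  F[0-1] = -2510.8865 N (compression)
  F[0-2] = +697.9218 N (tension)
  F[1-2] = -1518.3971 N (compression)
  Rx@0 = +674.7500 N
  Ry@0 = +2102.4565 N
  Ry@2 = +1348.4935 N

-1518.397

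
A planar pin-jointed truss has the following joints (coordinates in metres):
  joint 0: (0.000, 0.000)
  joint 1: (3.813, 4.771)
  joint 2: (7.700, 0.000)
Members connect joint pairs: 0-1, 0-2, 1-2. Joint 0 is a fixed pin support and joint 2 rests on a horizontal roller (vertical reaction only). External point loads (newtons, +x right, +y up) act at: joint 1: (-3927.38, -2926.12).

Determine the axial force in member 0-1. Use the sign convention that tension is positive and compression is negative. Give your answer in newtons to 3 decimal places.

-5006.023

N=3 nodes, M=3 members, R=3 reactions → 2N=6, M+R=6
member 0 (0-1): L=6.1075, (cx,cy)=(0.6243,0.7812)
member 1 (0-2): L=7.7000, (cx,cy)=(1.0000,0.0000)
member 2 (1-2): L=6.1540, (cx,cy)=(0.6316,-0.7753)
solve A·x = −loads:
  F[0-1] = -5006.0229 N (compression)
  F[0-2] = -802.0419 N (compression)
  F[1-2] = +1269.8052 N (tension)
  Rx@0 = +3927.3800 N
  Ry@0 = +3910.5660 N
  Ry@2 = -984.4460 N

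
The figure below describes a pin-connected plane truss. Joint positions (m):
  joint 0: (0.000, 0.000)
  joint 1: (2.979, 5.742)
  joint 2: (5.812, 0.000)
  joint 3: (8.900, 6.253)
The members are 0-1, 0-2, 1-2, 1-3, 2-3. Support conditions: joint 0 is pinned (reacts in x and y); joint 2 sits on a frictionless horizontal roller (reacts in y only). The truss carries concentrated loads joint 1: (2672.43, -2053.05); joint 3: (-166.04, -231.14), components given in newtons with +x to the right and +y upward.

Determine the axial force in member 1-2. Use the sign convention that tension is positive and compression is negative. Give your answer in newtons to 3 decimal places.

N=4 nodes, M=5 members, R=3 reactions → 2N=8, M+R=8
member 0 (0-1): L=6.4688, (cx,cy)=(0.4605,0.8876)
member 1 (0-2): L=5.8120, (cx,cy)=(1.0000,0.0000)
member 2 (1-2): L=6.4028, (cx,cy)=(0.4425,-0.8968)
member 3 (1-3): L=5.9430, (cx,cy)=(0.9963,0.0860)
member 4 (2-3): L=6.9739, (cx,cy)=(0.4428,0.8966)
solve A·x = −loads:
  F[0-1] = +1784.1217 N (tension)
  F[0-2] = +1684.7659 N (tension)
  F[1-2] = -4060.4914 N (compression)
  F[1-3] = -54.4048 N (compression)
  F[2-3] = -252.5718 N (compression)
  Rx@0 = -2506.3900 N
  Ry@0 = -1583.6742 N
  Ry@2 = +3867.8642 N

-4060.491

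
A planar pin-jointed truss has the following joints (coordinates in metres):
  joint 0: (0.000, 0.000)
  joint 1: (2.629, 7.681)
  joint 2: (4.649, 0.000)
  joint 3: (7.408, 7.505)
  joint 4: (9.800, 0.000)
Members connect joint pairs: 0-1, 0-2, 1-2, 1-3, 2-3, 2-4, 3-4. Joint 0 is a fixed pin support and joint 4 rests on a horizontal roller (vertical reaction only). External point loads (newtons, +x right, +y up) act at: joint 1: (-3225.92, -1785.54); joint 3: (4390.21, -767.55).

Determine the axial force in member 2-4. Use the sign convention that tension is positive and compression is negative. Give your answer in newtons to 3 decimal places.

603.307

N=5 nodes, M=7 members, R=3 reactions → 2N=10, M+R=10
member 0 (0-1): L=8.1185, (cx,cy)=(0.3238,0.9461)
member 1 (0-2): L=4.6490, (cx,cy)=(1.0000,0.0000)
member 2 (1-2): L=7.9422, (cx,cy)=(0.2543,-0.9671)
member 3 (1-3): L=4.7822, (cx,cy)=(0.9993,-0.0368)
member 4 (2-3): L=7.9961, (cx,cy)=(0.3450,0.9386)
member 5 (2-4): L=5.1510, (cx,cy)=(1.0000,0.0000)
member 6 (3-4): L=7.8770, (cx,cy)=(0.3037,-0.9528)
solve A·x = −loads:
  F[0-1] = -697.7892 N (compression)
  F[0-2] = +1390.2550 N (tension)
  F[1-2] = -1290.3519 N (compression)
  F[1-3] = +3330.3972 N (tension)
  F[2-3] = +1329.5731 N (tension)
  F[2-4] = +603.3070 N (tension)
  F[3-4] = -1986.7193 N (compression)
  Rx@0 = -1164.2900 N
  Ry@0 = +660.1890 N
  Ry@4 = +1892.9010 N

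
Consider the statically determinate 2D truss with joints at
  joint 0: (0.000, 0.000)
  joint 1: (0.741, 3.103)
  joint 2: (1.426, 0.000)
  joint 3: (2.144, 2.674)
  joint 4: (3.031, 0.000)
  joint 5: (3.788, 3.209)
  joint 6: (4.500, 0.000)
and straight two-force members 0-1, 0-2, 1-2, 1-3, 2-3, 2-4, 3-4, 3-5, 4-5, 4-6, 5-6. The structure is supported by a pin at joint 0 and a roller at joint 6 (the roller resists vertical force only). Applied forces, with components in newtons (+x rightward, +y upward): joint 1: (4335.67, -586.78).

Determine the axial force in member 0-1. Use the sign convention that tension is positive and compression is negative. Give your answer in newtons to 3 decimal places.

2569.809

N=7 nodes, M=11 members, R=3 reactions → 2N=14, M+R=14
member 0 (0-1): L=3.1902, (cx,cy)=(0.2323,0.9727)
member 1 (0-2): L=1.4260, (cx,cy)=(1.0000,0.0000)
member 2 (1-2): L=3.1777, (cx,cy)=(0.2156,-0.9765)
member 3 (1-3): L=1.4671, (cx,cy)=(0.9563,-0.2924)
member 4 (2-3): L=2.7687, (cx,cy)=(0.2593,0.9658)
member 5 (2-4): L=1.6050, (cx,cy)=(1.0000,0.0000)
member 6 (3-4): L=2.8173, (cx,cy)=(0.3148,-0.9491)
member 7 (3-5): L=1.7289, (cx,cy)=(0.9509,0.3095)
member 8 (4-5): L=3.2971, (cx,cy)=(0.2296,0.9733)
member 9 (4-6): L=1.4690, (cx,cy)=(1.0000,0.0000)
member 10 (5-6): L=3.2870, (cx,cy)=(0.2166,-0.9763)
solve A·x = −loads:
  F[0-1] = +2569.8094 N (tension)
  F[0-2] = +3738.7797 N (tension)
  F[1-2] = -2133.9124 N (compression)
  F[1-3] = -3428.6391 N (compression)
  F[2-3] = +2157.5536 N (tension)
  F[2-4] = +2719.2755 N (tension)
  F[3-4] = -3776.3637 N (compression)
  F[3-5] = -1609.3062 N (compression)
  F[4-5] = +3682.6923 N (tension)
  F[4-6] = +684.7777 N (tension)
  F[5-6] = -3161.3637 N (compression)
  Rx@0 = -4335.6700 N
  Ry@0 = -2499.5284 N
  Ry@6 = +3086.3084 N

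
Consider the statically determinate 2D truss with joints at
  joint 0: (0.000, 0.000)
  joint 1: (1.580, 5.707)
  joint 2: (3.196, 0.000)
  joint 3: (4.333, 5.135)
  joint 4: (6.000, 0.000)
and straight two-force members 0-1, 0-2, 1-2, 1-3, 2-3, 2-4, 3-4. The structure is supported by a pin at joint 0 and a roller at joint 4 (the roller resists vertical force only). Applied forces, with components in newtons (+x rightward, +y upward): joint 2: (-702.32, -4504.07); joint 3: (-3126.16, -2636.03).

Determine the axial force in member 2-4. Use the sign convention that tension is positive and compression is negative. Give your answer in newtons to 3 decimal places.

528.294

N=5 nodes, M=7 members, R=3 reactions → 2N=10, M+R=10
member 0 (0-1): L=5.9217, (cx,cy)=(0.2668,0.9637)
member 1 (0-2): L=3.1960, (cx,cy)=(1.0000,0.0000)
member 2 (1-2): L=5.9314, (cx,cy)=(0.2724,-0.9622)
member 3 (1-3): L=2.8118, (cx,cy)=(0.9791,-0.2034)
member 4 (2-3): L=5.2594, (cx,cy)=(0.2162,0.9764)
member 5 (2-4): L=2.8040, (cx,cy)=(1.0000,0.0000)
member 6 (3-4): L=5.3988, (cx,cy)=(0.3088,-0.9511)
solve A·x = −loads:
  F[0-1] = -5720.1203 N (compression)
  F[0-2] = -2302.2584 N (compression)
  F[1-2] = +6437.8316 N (tension)
  F[1-3] = -3350.2578 N (compression)
  F[2-3] = -1731.1576 N (compression)
  F[2-4] = +528.2942 N (tension)
  F[3-4] = -1710.9528 N (compression)
  Rx@0 = +3828.4800 N
  Ry@0 = +5512.7510 N
  Ry@4 = +1627.3490 N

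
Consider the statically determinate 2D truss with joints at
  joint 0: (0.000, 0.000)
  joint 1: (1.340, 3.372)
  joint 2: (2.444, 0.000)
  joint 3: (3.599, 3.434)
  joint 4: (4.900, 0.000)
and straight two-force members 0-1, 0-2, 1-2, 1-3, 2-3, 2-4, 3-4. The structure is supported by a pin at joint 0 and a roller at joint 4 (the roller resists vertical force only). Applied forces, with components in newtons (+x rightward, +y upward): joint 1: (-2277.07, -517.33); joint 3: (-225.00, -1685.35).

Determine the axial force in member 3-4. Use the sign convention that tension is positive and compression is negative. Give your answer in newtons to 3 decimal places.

369.286

N=5 nodes, M=7 members, R=3 reactions → 2N=10, M+R=10
member 0 (0-1): L=3.6285, (cx,cy)=(0.3693,0.9293)
member 1 (0-2): L=2.4440, (cx,cy)=(1.0000,0.0000)
member 2 (1-2): L=3.5481, (cx,cy)=(0.3112,-0.9504)
member 3 (1-3): L=2.2599, (cx,cy)=(0.9996,0.0274)
member 4 (2-3): L=3.6230, (cx,cy)=(0.3188,0.9478)
member 5 (2-4): L=2.4560, (cx,cy)=(1.0000,0.0000)
member 6 (3-4): L=3.6722, (cx,cy)=(0.3543,-0.9351)
solve A·x = −loads:
  F[0-1] = -2741.8317 N (compression)
  F[0-2] = -1489.5143 N (compression)
  F[1-2] = +2153.9136 N (tension)
  F[1-3] = +594.5476 N (tension)
  F[2-3] = -2159.6779 N (compression)
  F[2-4] = -130.8324 N (compression)
  F[3-4] = +369.2861 N (tension)
  Rx@0 = +2502.0700 N
  Ry@0 = +2548.0133 N
  Ry@4 = -345.3333 N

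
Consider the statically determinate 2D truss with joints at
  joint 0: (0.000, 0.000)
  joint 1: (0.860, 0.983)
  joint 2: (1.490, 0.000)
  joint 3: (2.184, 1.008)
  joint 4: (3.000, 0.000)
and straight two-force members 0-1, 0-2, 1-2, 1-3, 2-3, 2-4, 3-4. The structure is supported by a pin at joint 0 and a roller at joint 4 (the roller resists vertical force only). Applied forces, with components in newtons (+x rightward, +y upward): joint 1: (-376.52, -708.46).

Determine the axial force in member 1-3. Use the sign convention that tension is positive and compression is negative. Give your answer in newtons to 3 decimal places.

N=5 nodes, M=7 members, R=3 reactions → 2N=10, M+R=10
member 0 (0-1): L=1.3061, (cx,cy)=(0.6585,0.7526)
member 1 (0-2): L=1.4900, (cx,cy)=(1.0000,0.0000)
member 2 (1-2): L=1.1676, (cx,cy)=(0.5396,-0.8419)
member 3 (1-3): L=1.3242, (cx,cy)=(0.9998,0.0189)
member 4 (2-3): L=1.2238, (cx,cy)=(0.5671,0.8237)
member 5 (2-4): L=1.5100, (cx,cy)=(1.0000,0.0000)
member 6 (3-4): L=1.2969, (cx,cy)=(0.6292,-0.7772)
solve A·x = −loads:
  F[0-1] = -835.3987 N (compression)
  F[0-2] = +173.5486 N (tension)
  F[1-2] = -97.3995 N (compression)
  F[1-3] = -121.0146 N (compression)
  F[2-3] = +99.5598 N (tension)
  F[2-4] = +64.5343 N (tension)
  F[3-4] = -102.5659 N (compression)
  Rx@0 = +376.5200 N
  Ry@0 = +628.7412 N
  Ry@4 = +79.7188 N

-121.015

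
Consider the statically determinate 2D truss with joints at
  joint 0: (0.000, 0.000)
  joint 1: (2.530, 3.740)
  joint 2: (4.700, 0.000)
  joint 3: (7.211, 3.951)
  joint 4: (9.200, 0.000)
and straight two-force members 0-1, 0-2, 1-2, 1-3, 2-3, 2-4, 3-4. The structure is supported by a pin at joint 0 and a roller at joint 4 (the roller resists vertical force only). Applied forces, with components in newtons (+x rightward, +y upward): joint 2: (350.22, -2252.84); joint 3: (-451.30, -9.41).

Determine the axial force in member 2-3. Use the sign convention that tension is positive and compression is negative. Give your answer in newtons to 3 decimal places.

1216.501

N=5 nodes, M=7 members, R=3 reactions → 2N=10, M+R=10
member 0 (0-1): L=4.5154, (cx,cy)=(0.5603,0.8283)
member 1 (0-2): L=4.7000, (cx,cy)=(1.0000,0.0000)
member 2 (1-2): L=4.3239, (cx,cy)=(0.5019,-0.8650)
member 3 (1-3): L=4.6858, (cx,cy)=(0.9990,0.0450)
member 4 (2-3): L=4.6814, (cx,cy)=(0.5364,0.8440)
member 5 (2-4): L=4.5000, (cx,cy)=(1.0000,0.0000)
member 6 (3-4): L=4.4234, (cx,cy)=(0.4497,-0.8932)
solve A·x = −loads:
  F[0-1] = -1566.8317 N (compression)
  F[0-2] = +776.8305 N (tension)
  F[1-2] = +1417.5836 N (tension)
  F[1-3] = -1590.9479 N (compression)
  F[2-3] = +1216.5007 N (tension)
  F[2-4] = +485.5301 N (tension)
  F[3-4] = -1079.7872 N (compression)
  Rx@0 = +101.0800 N
  Ry@0 = +1297.7807 N
  Ry@4 = +964.4693 N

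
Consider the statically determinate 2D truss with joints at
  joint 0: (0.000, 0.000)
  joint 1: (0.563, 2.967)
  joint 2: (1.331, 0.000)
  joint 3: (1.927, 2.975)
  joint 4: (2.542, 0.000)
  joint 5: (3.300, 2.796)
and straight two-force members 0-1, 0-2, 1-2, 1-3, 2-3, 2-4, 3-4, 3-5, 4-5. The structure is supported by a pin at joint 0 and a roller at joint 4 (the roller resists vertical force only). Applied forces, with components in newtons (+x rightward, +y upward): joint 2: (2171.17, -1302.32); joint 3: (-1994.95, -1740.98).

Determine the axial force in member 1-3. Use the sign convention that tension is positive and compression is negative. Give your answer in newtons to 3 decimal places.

N=6 nodes, M=9 members, R=3 reactions → 2N=12, M+R=12
member 0 (0-1): L=3.0199, (cx,cy)=(0.1864,0.9825)
member 1 (0-2): L=1.3310, (cx,cy)=(1.0000,0.0000)
member 2 (1-2): L=3.0648, (cx,cy)=(0.2506,-0.9681)
member 3 (1-3): L=1.3640, (cx,cy)=(1.0000,0.0059)
member 4 (2-3): L=3.0341, (cx,cy)=(0.1964,0.9805)
member 5 (2-4): L=1.2110, (cx,cy)=(1.0000,0.0000)
member 6 (3-4): L=3.0379, (cx,cy)=(0.2024,-0.9793)
member 7 (3-5): L=1.3846, (cx,cy)=(0.9916,-0.1293)
member 8 (4-5): L=2.8969, (cx,cy)=(0.2617,0.9652)
solve A·x = −loads:
  F[0-1] = -3436.6406 N (compression)
  F[0-2] = +816.9038 N (tension)
  F[1-2] = +3478.5082 N (tension)
  F[1-3] = -1512.3838 N (compression)
  F[2-3] = -2106.2372 N (compression)
  F[2-4] = -68.8577 N (compression)
  F[3-4] = +340.1348 N (tension)
  F[3-5] = +0.0000 N (tension)
  F[4-5] = -0.0000 N (compression)
  Rx@0 = -176.2200 N
  Ry@0 = +3376.3920 N
  Ry@4 = -333.0920 N

-1512.384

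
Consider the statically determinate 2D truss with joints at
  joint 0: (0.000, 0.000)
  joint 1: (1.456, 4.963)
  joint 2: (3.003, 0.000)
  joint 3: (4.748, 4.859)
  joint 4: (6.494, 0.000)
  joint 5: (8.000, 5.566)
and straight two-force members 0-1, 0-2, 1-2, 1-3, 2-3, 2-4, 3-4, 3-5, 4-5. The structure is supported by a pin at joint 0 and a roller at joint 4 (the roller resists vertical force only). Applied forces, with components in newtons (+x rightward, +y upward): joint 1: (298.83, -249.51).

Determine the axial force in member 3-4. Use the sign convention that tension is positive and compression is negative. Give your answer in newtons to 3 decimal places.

N=6 nodes, M=9 members, R=3 reactions → 2N=12, M+R=12
member 0 (0-1): L=5.1722, (cx,cy)=(0.2815,0.9596)
member 1 (0-2): L=3.0030, (cx,cy)=(1.0000,0.0000)
member 2 (1-2): L=5.1985, (cx,cy)=(0.2976,-0.9547)
member 3 (1-3): L=3.2936, (cx,cy)=(0.9995,-0.0316)
member 4 (2-3): L=5.1628, (cx,cy)=(0.3380,0.9411)
member 5 (2-4): L=3.4910, (cx,cy)=(1.0000,0.0000)
member 6 (3-4): L=5.1632, (cx,cy)=(0.3382,-0.9411)
member 7 (3-5): L=3.3280, (cx,cy)=(0.9772,0.2124)
member 8 (4-5): L=5.7661, (cx,cy)=(0.2612,0.9653)
solve A·x = −loads:
  F[0-1] = +36.2780 N (tension)
  F[0-2] = +288.6175 N (tension)
  F[1-2] = -291.1294 N (compression)
  F[1-3] = -202.0825 N (compression)
  F[2-3] = +295.3198 N (tension)
  F[2-4] = +102.1659 N (tension)
  F[3-4] = -302.1196 N (compression)
  F[3-5] = +0.0000 N (tension)
  F[4-5] = +0.0000 N (tension)
  Rx@0 = -298.8300 N
  Ry@0 = -34.8109 N
  Ry@4 = +284.3209 N

-302.120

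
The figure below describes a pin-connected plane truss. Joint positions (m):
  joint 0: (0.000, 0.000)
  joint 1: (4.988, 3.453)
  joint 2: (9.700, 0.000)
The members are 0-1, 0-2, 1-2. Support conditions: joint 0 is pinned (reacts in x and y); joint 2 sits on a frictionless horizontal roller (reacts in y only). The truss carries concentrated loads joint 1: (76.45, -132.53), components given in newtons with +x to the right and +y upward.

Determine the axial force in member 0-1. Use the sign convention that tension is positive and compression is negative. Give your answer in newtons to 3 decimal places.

N=3 nodes, M=3 members, R=3 reactions → 2N=6, M+R=6
member 0 (0-1): L=6.0666, (cx,cy)=(0.8222,0.5692)
member 1 (0-2): L=9.7000, (cx,cy)=(1.0000,0.0000)
member 2 (1-2): L=5.8418, (cx,cy)=(0.8066,-0.5911)
solve A·x = −loads:
  F[0-1] = -65.2950 N (compression)
  F[0-2] = +130.1362 N (tension)
  F[1-2] = -161.3380 N (compression)
  Rx@0 = -76.4500 N
  Ry@0 = +37.1649 N
  Ry@2 = +95.3651 N

-65.295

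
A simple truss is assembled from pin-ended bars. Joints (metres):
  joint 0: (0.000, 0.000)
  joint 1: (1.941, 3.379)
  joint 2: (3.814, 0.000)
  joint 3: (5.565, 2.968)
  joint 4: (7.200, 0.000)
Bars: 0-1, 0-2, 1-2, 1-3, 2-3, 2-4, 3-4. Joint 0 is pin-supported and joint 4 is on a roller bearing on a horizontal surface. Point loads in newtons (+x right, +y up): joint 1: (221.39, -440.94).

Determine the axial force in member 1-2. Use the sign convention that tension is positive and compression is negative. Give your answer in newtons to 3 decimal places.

-223.817

N=5 nodes, M=7 members, R=3 reactions → 2N=10, M+R=10
member 0 (0-1): L=3.8968, (cx,cy)=(0.4981,0.8671)
member 1 (0-2): L=3.8140, (cx,cy)=(1.0000,0.0000)
member 2 (1-2): L=3.8634, (cx,cy)=(0.4848,-0.8746)
member 3 (1-3): L=3.6472, (cx,cy)=(0.9936,-0.1127)
member 4 (2-3): L=3.4460, (cx,cy)=(0.5081,0.8613)
member 5 (2-4): L=3.3860, (cx,cy)=(1.0000,0.0000)
member 6 (3-4): L=3.3885, (cx,cy)=(0.4825,-0.8759)
solve A·x = −loads:
  F[0-1] = -251.6035 N (compression)
  F[0-2] = +346.7137 N (tension)
  F[1-2] = -223.8165 N (compression)
  F[1-3] = -239.7327 N (compression)
  F[2-3] = +227.2821 N (tension)
  F[2-4] = +122.7184 N (tension)
  F[3-4] = -254.3347 N (compression)
  Rx@0 = -221.3900 N
  Ry@0 = +218.1704 N
  Ry@4 = +222.7696 N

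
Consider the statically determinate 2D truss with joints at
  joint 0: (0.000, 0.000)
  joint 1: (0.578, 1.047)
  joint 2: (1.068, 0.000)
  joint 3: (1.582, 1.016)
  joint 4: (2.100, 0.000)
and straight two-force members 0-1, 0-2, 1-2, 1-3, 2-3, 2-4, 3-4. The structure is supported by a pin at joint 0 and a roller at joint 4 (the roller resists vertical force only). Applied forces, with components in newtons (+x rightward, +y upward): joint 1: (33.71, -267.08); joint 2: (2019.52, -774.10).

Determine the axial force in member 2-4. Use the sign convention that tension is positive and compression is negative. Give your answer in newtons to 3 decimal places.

246.765

N=5 nodes, M=7 members, R=3 reactions → 2N=10, M+R=10
member 0 (0-1): L=1.1959, (cx,cy)=(0.4833,0.8755)
member 1 (0-2): L=1.0680, (cx,cy)=(1.0000,0.0000)
member 2 (1-2): L=1.1560, (cx,cy)=(0.4239,-0.9057)
member 3 (1-3): L=1.0045, (cx,cy)=(0.9995,-0.0309)
member 4 (2-3): L=1.1386, (cx,cy)=(0.4514,0.8923)
member 5 (2-4): L=1.0320, (cx,cy)=(1.0000,0.0000)
member 6 (3-4): L=1.1404, (cx,cy)=(0.4542,-0.8909)
solve A·x = −loads:
  F[0-1] = -636.4427 N (compression)
  F[0-2] = +2360.8217 N (tension)
  F[1-2] = +336.7974 N (tension)
  F[1-3] = -484.2940 N (compression)
  F[2-3] = +525.6656 N (tension)
  F[2-4] = +246.7651 N (tension)
  F[3-4] = -543.2785 N (compression)
  Rx@0 = -2053.2300 N
  Ry@0 = +557.1774 N
  Ry@4 = +484.0026 N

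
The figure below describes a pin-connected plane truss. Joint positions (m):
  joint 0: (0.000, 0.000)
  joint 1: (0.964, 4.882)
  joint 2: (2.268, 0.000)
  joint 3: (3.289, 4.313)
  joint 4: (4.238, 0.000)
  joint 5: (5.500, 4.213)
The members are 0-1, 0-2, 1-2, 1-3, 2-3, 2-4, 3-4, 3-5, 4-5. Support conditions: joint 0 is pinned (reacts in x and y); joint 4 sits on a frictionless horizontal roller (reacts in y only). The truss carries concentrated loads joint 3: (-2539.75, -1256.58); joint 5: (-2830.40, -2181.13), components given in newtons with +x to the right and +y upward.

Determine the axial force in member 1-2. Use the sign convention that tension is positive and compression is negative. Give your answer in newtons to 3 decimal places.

5839.990

N=6 nodes, M=9 members, R=3 reactions → 2N=12, M+R=12
member 0 (0-1): L=4.9763, (cx,cy)=(0.1937,0.9811)
member 1 (0-2): L=2.2680, (cx,cy)=(1.0000,0.0000)
member 2 (1-2): L=5.0532, (cx,cy)=(0.2581,-0.9661)
member 3 (1-3): L=2.3936, (cx,cy)=(0.9713,-0.2377)
member 4 (2-3): L=4.4322, (cx,cy)=(0.2304,0.9731)
member 5 (2-4): L=1.9700, (cx,cy)=(1.0000,0.0000)
member 6 (3-4): L=4.4162, (cx,cy)=(0.2149,-0.9766)
member 7 (3-5): L=2.2133, (cx,cy)=(0.9990,-0.0452)
member 8 (4-5): L=4.3980, (cx,cy)=(0.2870,0.9579)
solve A·x = −loads:
  F[0-1] = -5127.4085 N (compression)
  F[0-2] = -4376.8707 N (compression)
  F[1-2] = +5839.9899 N (tension)
  F[1-3] = -2574.1160 N (compression)
  F[2-3] = -5798.1252 N (compression)
  F[2-4] = -1534.1681 N (compression)
  F[3-4] = +3963.4424 N (tension)
  F[3-5] = -2150.1398 N (compression)
  F[4-5] = -2378.2971 N (compression)
  Rx@0 = +5370.1500 N
  Ry@0 = +5030.2797 N
  Ry@4 = -1592.5697 N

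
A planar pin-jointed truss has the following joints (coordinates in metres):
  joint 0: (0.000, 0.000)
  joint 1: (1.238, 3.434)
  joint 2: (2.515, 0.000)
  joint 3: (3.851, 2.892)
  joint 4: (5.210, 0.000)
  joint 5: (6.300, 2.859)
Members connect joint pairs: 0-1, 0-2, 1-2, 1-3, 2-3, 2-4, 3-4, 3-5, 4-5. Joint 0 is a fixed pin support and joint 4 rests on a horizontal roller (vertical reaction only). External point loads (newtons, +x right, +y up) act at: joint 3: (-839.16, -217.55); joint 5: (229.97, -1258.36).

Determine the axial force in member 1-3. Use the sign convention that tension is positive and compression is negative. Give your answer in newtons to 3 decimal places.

-107.869

N=6 nodes, M=9 members, R=3 reactions → 2N=12, M+R=12
member 0 (0-1): L=3.6503, (cx,cy)=(0.3391,0.9407)
member 1 (0-2): L=2.5150, (cx,cy)=(1.0000,0.0000)
member 2 (1-2): L=3.6638, (cx,cy)=(0.3485,-0.9373)
member 3 (1-3): L=2.6686, (cx,cy)=(0.9792,-0.2031)
member 4 (2-3): L=3.1857, (cx,cy)=(0.4194,0.9078)
member 5 (2-4): L=2.6950, (cx,cy)=(1.0000,0.0000)
member 6 (3-4): L=3.1954, (cx,cy)=(0.4253,-0.9051)
member 7 (3-5): L=2.4492, (cx,cy)=(0.9999,-0.0135)
member 8 (4-5): L=3.0597, (cx,cy)=(0.3562,0.9344)
solve A·x = −loads:
  F[0-1] = -141.4758 N (compression)
  F[0-2] = -561.2090 N (compression)
  F[1-2] = +165.3696 N (tension)
  F[1-3] = -107.8688 N (compression)
  F[2-3] = -170.7394 N (compression)
  F[2-4] = -431.9653 N (compression)
  F[3-4] = -103.8321 N (compression)
  F[3-5] = +706.1592 N (tension)
  F[4-5] = -1336.5291 N (compression)
  Rx@0 = +609.1900 N
  Ry@0 = +133.0911 N
  Ry@4 = +1342.8189 N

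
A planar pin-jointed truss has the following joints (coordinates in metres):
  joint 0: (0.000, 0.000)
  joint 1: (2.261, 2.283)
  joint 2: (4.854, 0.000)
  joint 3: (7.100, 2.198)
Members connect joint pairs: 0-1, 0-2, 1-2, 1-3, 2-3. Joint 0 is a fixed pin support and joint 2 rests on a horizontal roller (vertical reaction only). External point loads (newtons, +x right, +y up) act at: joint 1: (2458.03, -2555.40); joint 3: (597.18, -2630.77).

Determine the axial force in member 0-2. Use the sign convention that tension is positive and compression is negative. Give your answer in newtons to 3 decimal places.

1788.826

N=4 nodes, M=5 members, R=3 reactions → 2N=8, M+R=8
member 0 (0-1): L=3.2131, (cx,cy)=(0.7037,0.7105)
member 1 (0-2): L=4.8540, (cx,cy)=(1.0000,0.0000)
member 2 (1-2): L=3.4548, (cx,cy)=(0.7505,-0.6608)
member 3 (1-3): L=4.8397, (cx,cy)=(0.9998,-0.0176)
member 4 (2-3): L=3.1426, (cx,cy)=(0.7147,0.6994)
solve A·x = −loads:
  F[0-1] = +1799.6721 N (tension)
  F[0-2] = +1788.8257 N (tension)
  F[1-2] = -5887.8606 N (compression)
  F[1-3] = +3227.9682 N (tension)
  F[2-3] = -3680.2584 N (compression)
  Rx@0 = -3055.2100 N
  Ry@0 = -1278.7065 N
  Ry@2 = +6464.8765 N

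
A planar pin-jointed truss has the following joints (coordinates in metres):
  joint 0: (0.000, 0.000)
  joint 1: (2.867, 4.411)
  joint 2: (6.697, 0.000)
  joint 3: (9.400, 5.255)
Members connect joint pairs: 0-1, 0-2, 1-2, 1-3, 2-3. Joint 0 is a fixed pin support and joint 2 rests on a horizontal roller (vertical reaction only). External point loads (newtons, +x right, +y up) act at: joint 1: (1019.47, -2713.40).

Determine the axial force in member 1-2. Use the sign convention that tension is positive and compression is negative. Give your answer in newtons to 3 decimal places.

N=4 nodes, M=5 members, R=3 reactions → 2N=8, M+R=8
member 0 (0-1): L=5.2609, (cx,cy)=(0.5450,0.8385)
member 1 (0-2): L=6.6970, (cx,cy)=(1.0000,0.0000)
member 2 (1-2): L=5.8417, (cx,cy)=(0.6556,-0.7551)
member 3 (1-3): L=6.5873, (cx,cy)=(0.9918,0.1281)
member 4 (2-3): L=5.9094, (cx,cy)=(0.4574,0.8893)
solve A·x = −loads:
  F[0-1] = -1049.9178 N (compression)
  F[0-2] = +1591.6419 N (tension)
  F[1-2] = -2427.6616 N (compression)
  F[1-3] = -0.0000 N (compression)
  F[2-3] = -0.0000 N (compression)
  Rx@0 = -1019.4700 N
  Ry@0 = +880.3106 N
  Ry@2 = +1833.0894 N

-2427.662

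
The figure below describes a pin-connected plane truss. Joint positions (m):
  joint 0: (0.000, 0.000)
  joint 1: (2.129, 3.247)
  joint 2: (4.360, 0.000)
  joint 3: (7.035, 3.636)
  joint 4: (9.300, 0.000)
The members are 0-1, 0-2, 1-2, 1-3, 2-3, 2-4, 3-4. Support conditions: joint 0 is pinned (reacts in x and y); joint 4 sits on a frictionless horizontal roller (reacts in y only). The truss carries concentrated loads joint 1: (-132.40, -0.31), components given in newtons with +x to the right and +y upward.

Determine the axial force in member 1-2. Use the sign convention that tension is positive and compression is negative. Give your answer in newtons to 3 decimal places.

62.407

N=5 nodes, M=7 members, R=3 reactions → 2N=10, M+R=10
member 0 (0-1): L=3.8827, (cx,cy)=(0.5483,0.8363)
member 1 (0-2): L=4.3600, (cx,cy)=(1.0000,0.0000)
member 2 (1-2): L=3.9396, (cx,cy)=(0.5663,-0.8242)
member 3 (1-3): L=4.9214, (cx,cy)=(0.9969,0.0790)
member 4 (2-3): L=4.5140, (cx,cy)=(0.5926,0.8055)
member 5 (2-4): L=4.9400, (cx,cy)=(1.0000,0.0000)
member 6 (3-4): L=4.2838, (cx,cy)=(0.5287,-0.8488)
solve A·x = −loads:
  F[0-1] = -55.5627 N (compression)
  F[0-2] = -101.9336 N (compression)
  F[1-2] = +62.4065 N (tension)
  F[1-3] = +66.8017 N (tension)
  F[2-3] = -63.8555 N (compression)
  F[2-4] = -28.7518 N (compression)
  F[3-4] = +54.3779 N (tension)
  Rx@0 = +132.4000 N
  Ry@0 = +46.4651 N
  Ry@4 = -46.1551 N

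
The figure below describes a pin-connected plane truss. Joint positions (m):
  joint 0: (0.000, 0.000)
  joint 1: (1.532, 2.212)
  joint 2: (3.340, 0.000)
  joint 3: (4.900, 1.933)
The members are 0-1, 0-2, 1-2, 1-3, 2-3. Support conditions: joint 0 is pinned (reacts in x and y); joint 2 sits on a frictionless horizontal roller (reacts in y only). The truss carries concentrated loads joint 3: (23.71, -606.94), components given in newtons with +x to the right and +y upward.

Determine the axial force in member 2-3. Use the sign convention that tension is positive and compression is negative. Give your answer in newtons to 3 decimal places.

N=4 nodes, M=5 members, R=3 reactions → 2N=8, M+R=8
member 0 (0-1): L=2.6907, (cx,cy)=(0.5694,0.8221)
member 1 (0-2): L=3.3400, (cx,cy)=(1.0000,0.0000)
member 2 (1-2): L=2.8569, (cx,cy)=(0.6329,-0.7743)
member 3 (1-3): L=3.3795, (cx,cy)=(0.9966,-0.0826)
member 4 (2-3): L=2.4840, (cx,cy)=(0.6280,0.7782)
solve A·x = −loads:
  F[0-1] = +361.5233 N (tension)
  F[0-2] = -182.1286 N (compression)
  F[1-2] = -435.3492 N (compression)
  F[1-3] = +483.0009 N (tension)
  F[2-3] = -728.6972 N (compression)
  Rx@0 = -23.7100 N
  Ry@0 = -297.2029 N
  Ry@2 = +904.1429 N

-728.697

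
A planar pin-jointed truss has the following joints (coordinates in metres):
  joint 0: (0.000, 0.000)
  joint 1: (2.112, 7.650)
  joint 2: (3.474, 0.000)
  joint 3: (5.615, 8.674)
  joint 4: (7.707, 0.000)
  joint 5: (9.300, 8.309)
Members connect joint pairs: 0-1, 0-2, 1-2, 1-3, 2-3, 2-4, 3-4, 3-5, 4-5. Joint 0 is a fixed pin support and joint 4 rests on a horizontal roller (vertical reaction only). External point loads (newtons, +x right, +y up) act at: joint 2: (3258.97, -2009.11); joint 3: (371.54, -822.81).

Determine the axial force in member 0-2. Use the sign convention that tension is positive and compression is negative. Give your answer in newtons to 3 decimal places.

3881.375

N=6 nodes, M=9 members, R=3 reactions → 2N=12, M+R=12
member 0 (0-1): L=7.9362, (cx,cy)=(0.2661,0.9639)
member 1 (0-2): L=3.4740, (cx,cy)=(1.0000,0.0000)
member 2 (1-2): L=7.7703, (cx,cy)=(0.1753,-0.9845)
member 3 (1-3): L=3.6496, (cx,cy)=(0.9598,0.2806)
member 4 (2-3): L=8.9343, (cx,cy)=(0.2396,0.9709)
member 5 (2-4): L=4.2330, (cx,cy)=(1.0000,0.0000)
member 6 (3-4): L=8.9227, (cx,cy)=(0.2345,-0.9721)
member 7 (3-5): L=3.7030, (cx,cy)=(0.9951,-0.0986)
member 8 (4-5): L=8.4603, (cx,cy)=(0.1883,0.9821)
solve A·x = −loads:
  F[0-1] = -942.6664 N (compression)
  F[0-2] = +3881.3750 N (tension)
  F[1-2] = +806.5019 N (tension)
  F[1-3] = -408.6459 N (compression)
  F[2-3] = +1251.5617 N (tension)
  F[2-4] = +463.8497 N (tension)
  F[3-4] = -1978.3921 N (compression)
  F[3-5] = -0.0000 N (compression)
  F[4-5] = +0.0000 N (tension)
  Rx@0 = -3630.5100 N
  Ry@0 = +908.6730 N
  Ry@4 = +1923.2470 N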